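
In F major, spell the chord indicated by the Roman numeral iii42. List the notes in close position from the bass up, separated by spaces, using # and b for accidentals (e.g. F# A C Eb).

In F major, the mediant is A, and the diatonic chord built there is a minor seventh chord.
Stacking thirds from A gives A-C-E-G.
With the 42 figure the chord is in third inversion; from the bass G upward in close position it reads G-A-C-E.

G A C E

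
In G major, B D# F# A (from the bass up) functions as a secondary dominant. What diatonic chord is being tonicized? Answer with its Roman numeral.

The chord is a dominant seventh chord on B.
A dominant resolves down a perfect fifth: B → E. In G major, E is scale degree 6, i.e. vi.

vi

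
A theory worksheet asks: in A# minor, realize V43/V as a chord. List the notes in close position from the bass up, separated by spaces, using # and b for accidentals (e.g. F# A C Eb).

F## A# B# D##

V43/V is a secondary dominant — the dominant seventh of V. V in A# minor is E#, so the applied chord's root is B#, a perfect fifth above.
Building a dominant seventh chord on B# gives B#-D##-F##-A#.
The figured bass 43 indicates second inversion, placing the fifth (F##) in the bass: F##-A#-B#-D##.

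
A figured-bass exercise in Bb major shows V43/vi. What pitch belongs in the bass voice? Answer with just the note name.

The applied chord V43/vi is rooted on D: D-F#-A-C.
The figure 43 means second inversion — the fifth is in the bass.

A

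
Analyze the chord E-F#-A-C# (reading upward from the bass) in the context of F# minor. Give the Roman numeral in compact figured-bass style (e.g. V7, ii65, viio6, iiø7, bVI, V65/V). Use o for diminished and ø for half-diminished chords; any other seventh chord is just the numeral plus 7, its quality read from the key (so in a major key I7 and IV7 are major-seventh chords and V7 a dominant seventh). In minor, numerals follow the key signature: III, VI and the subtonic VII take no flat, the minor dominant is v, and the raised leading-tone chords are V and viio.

i42

Stacked in thirds the chord is F#-A-C#-E: a minor seventh chord on F#.
F# is scale degree 1 in F# minor, and a minor seventh chord on that degree is written i7.
With E in the bass the chord is in third inversion, so the figured bass is 42.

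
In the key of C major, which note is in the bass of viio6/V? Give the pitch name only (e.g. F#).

The applied chord viio6/V is rooted on F#: F#-A-C.
The figure 6 means first inversion — the third is in the bass.

A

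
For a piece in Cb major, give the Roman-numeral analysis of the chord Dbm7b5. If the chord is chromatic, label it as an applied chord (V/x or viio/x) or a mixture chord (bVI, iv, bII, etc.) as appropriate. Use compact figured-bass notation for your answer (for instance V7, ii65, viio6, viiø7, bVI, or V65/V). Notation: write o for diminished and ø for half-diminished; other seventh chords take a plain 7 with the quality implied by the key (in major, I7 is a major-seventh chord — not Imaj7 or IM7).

iiø7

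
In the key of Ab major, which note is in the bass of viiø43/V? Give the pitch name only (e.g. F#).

Ab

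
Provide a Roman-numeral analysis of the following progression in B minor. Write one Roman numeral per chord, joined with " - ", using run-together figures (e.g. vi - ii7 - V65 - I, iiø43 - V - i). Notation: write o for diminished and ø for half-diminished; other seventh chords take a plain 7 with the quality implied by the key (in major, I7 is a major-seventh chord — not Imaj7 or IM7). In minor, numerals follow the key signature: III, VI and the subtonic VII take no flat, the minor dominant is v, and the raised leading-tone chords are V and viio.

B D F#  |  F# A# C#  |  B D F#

i - V - i

B-D-F#: root B is the tonic; minor triad there is i.
F#-A#-C# has root F#, degree 5 in B minor, so V.
B-D-F# has root B, degree 1 in B minor, so i.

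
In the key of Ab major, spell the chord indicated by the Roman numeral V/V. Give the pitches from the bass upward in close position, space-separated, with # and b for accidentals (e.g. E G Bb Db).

Bb D F

The slash means an applied dominant: we want the dominant of V. In Ab major, V is Eb major, and its dominant is built on Bb.
Building a major triad on Bb gives Bb-D-F.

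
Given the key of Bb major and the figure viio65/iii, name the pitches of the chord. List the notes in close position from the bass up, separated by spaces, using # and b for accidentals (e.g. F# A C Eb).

E G Bb C#

The slash marks an applied leading-tone chord: viio of iii. In Bb major, iii is D, so the leading tone to it is C#, a half step below.
Building a fully diminished seventh chord on C# gives C#-E-G-Bb.
The figured bass 65 indicates first inversion, placing the third (E) in the bass: E-G-Bb-C#.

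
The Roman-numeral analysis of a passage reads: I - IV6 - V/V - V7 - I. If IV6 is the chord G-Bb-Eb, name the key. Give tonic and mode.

The anchor chord is a major triad on Eb, labeled IV6.
IV6 on Eb implies Eb is the subdominant; that puts the tonic at Bb, and the uppercase numeral fits major mode.

Bb major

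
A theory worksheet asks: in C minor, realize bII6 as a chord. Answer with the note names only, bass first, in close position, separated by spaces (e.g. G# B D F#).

bII6 is the Neapolitan sixth — a major triad on the lowered second degree, here in its customary first inversion. In C minor that root is Db.
So the chord is Db-F-Ab, a major triad.
The figured bass 6 indicates first inversion, placing the third (F) in the bass: F-Ab-Db.

F Ab Db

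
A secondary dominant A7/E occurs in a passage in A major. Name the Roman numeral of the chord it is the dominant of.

IV

The chord is a dominant seventh chord on A.
A dominant resolves down a perfect fifth: A → D. In A major, D is scale degree 4, i.e. IV.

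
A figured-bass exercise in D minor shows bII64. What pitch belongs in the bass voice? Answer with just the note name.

bII in D minor has root Eb; the chord is Eb-G-Bb.
The figure 64 means second inversion — the fifth is in the bass.

Bb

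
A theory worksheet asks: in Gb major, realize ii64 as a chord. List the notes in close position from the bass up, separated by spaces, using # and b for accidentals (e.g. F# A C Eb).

Eb Ab Cb

In Gb major, the second degree is Ab, and the diatonic chord built there is a minor triad.
That chord is spelled Ab-Cb-Eb.
The figured bass 64 indicates second inversion, placing the fifth (Eb) in the bass: Eb-Ab-Cb.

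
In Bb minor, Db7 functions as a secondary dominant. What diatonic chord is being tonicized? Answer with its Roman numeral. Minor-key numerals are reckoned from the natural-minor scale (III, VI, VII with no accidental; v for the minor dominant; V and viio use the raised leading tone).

VI

The chord is a dominant seventh chord on Db.
A dominant resolves down a perfect fifth: Db → Gb. In Bb minor, Gb is scale degree 6, i.e. VI.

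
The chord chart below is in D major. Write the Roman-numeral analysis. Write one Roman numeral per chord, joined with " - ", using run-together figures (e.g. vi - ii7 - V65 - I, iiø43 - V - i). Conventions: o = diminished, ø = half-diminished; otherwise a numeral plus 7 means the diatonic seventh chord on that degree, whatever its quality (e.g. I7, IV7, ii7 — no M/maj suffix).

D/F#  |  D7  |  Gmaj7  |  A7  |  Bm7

I6 - V7/IV - IV7 - V7 - vi7

D/F# has root D, degree 1 in D major, so I6.
D7 is the secondary dominant of IV (dominant seventh chord on D): V7/IV.
Gmaj7: major seventh chord on G = scale degree 4 → IV7.
A7: dominant seventh chord on A = scale degree 5 → V7.
Bm7: minor seventh chord on B = scale degree 6 → vi7.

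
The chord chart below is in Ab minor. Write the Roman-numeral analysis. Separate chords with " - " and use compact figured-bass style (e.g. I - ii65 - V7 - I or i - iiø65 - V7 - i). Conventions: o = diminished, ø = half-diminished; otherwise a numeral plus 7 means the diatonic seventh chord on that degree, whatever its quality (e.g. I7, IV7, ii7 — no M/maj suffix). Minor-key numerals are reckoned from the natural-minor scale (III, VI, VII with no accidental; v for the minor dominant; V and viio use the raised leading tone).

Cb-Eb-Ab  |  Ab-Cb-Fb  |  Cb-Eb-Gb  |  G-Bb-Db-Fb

i6 - VI6 - III - viio7

Cb-Eb-Ab has root Ab, degree 1 in Ab minor, so i6.
Ab-Cb-Fb: major triad on Fb = scale degree 6 → VI6.
Cb-Eb-Gb: root Cb is the mediant; major triad there is III.
G-Bb-Db-Fb has root G, degree 7 in Ab minor, so viio7.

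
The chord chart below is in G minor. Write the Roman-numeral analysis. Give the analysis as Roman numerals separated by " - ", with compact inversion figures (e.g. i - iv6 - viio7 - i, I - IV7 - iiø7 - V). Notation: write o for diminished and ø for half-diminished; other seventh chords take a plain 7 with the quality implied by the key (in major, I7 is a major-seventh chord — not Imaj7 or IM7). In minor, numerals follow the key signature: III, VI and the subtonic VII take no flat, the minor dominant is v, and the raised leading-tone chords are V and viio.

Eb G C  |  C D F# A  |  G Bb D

iv6 - V42 - i

Eb-G-C: root C is the subdominant; minor triad there is iv6.
C-D-F#-A: dominant seventh chord on D = scale degree 5 → V42.
G-Bb-D: root G is the tonic; minor triad there is i.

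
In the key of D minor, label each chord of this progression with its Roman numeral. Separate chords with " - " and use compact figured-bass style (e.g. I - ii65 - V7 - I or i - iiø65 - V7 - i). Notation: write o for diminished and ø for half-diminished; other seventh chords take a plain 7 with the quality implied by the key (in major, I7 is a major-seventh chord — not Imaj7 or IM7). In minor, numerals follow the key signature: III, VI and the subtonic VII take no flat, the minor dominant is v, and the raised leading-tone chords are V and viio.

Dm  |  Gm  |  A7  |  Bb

Dm: minor triad on D = scale degree 1 → i.
Gm has root G, degree 4 in D minor, so iv.
A7: root A is the dominant; dominant seventh chord there is V7.
Bb has root Bb, degree 6 in D minor, so VI.

i - iv - V7 - VI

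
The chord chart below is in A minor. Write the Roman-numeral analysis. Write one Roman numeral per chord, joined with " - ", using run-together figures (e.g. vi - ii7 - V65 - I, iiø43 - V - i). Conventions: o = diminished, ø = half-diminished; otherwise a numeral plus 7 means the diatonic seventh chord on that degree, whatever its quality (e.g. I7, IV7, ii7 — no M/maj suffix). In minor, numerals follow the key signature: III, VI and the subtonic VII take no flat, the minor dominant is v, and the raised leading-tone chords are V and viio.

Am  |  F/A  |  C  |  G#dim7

i - VI6 - III - viio7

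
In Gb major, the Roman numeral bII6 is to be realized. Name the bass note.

Cb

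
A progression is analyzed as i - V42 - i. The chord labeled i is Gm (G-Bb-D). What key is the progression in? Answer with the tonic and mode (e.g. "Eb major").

The chord Gm is a minor triad rooted on G; its label is i.
If G is scale degree 1 and the mode makes that degree carry a minor triad, the tonic is G and the mode is minor.

G minor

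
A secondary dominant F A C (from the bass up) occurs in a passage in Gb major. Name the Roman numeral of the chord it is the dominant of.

The chord is a major triad on F.
A dominant resolves down a perfect fifth: F → Bb. In Gb major, Bb is scale degree 3, i.e. iii.

iii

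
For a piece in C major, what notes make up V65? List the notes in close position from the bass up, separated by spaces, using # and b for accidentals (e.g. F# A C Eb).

In C major, the fifth degree is G, and the diatonic chord built there is a dominant seventh chord.
That chord is spelled G-B-D-F.
With the 65 figure the chord is in first inversion; from the bass B upward in close position it reads B-D-F-G.

B D F G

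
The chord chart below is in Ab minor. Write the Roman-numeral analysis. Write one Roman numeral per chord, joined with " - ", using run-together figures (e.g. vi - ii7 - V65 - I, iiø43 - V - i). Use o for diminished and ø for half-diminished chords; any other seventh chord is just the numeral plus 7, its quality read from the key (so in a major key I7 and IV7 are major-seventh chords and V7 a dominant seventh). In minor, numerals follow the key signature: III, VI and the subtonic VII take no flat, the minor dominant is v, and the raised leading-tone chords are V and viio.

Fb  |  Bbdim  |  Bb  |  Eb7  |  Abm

VI - iio - V/V - V7 - i

Fb: root Fb is the submediant; major triad there is VI.
Bbdim: diminished triad on Bb = scale degree 2 → iio.
Bb: chromatic; Bb is V of V, so V/V.
Eb7 has root Eb, degree 5 in Ab minor, so V7.
Abm: root Ab is the tonic; minor triad there is i.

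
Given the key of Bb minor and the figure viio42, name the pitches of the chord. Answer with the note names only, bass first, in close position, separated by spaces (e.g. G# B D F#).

Gb A C Eb

In Bb minor, the leading-tone chord is built on the raised seventh degree, A.
That chord is spelled A-C-Eb-Gb.
The figured bass 42 indicates third inversion, placing the seventh (Gb) in the bass: Gb-A-C-Eb.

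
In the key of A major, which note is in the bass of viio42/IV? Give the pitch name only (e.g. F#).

Bb

The applied chord viio42/IV is rooted on C#: C#-E-G-Bb.
The figure 42 means third inversion — the seventh is in the bass.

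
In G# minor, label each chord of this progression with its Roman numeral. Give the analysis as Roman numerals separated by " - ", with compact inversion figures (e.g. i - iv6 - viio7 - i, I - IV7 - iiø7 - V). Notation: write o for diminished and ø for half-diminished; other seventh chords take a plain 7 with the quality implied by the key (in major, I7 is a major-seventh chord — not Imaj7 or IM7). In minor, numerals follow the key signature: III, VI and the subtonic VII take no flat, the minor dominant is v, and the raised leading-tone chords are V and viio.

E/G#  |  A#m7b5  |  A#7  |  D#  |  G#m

E/G# has root E, degree 6 in G# minor, so VI6.
A#m7b5: half-diminished seventh chord on A# = scale degree 2 → iiø7.
A#7: a dominant seventh chord on A#, the applied dominant of V → V7/V.
D#: root D# is the dominant; major triad there is V.
G#m has root G#, degree 1 in G# minor, so i.

VI6 - iiø7 - V7/V - V - i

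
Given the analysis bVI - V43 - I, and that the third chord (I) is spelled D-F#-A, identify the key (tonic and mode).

The anchor chord is a major triad on D, labeled I.
If D is scale degree 1 and the mode makes that degree carry a major triad, the tonic is D and the mode is major.

D major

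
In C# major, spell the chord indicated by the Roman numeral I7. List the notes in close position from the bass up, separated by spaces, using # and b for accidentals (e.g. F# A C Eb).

In C# major, the first degree is C#, and the diatonic chord built there is a major seventh chord.
That chord is spelled C#-E#-G#-B#.

C# E# G# B#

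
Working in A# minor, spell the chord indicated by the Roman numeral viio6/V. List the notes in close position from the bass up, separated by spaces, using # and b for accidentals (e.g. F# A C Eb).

viio6/V is a secondary leading-tone chord. The target V is E# in A# minor; the applied chord is rooted a semitone below, on D##.
Building a diminished triad on D## gives D##-F##-A#.
With the 6 figure the chord is in first inversion; from the bass F## upward in close position it reads F##-A#-D##.

F## A# D##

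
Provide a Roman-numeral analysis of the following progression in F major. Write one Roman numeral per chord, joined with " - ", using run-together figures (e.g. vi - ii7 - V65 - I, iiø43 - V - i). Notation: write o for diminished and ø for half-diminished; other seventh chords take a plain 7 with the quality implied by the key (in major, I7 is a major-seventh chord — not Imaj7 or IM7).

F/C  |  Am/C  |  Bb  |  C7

F/C: major triad on F = scale degree 1 → I64.
Am/C has root A, degree 3 in F major, so iii6.
Bb has root Bb, degree 4 in F major, so IV.
C7: root C is the dominant; dominant seventh chord there is V7.

I64 - iii6 - IV - V7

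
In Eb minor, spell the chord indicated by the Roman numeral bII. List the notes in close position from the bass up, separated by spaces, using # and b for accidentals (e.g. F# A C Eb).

Scale degree 2 in Eb minor is F; lowering it a half step gives Fb. bII is the Neapolitan chord — a major triad on the lowered second degree.
So the chord is Fb-Ab-Cb, a major triad.

Fb Ab Cb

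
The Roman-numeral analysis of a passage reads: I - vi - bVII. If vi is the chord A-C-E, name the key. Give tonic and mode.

C major

The chord Am is a minor triad rooted on A; its label is vi.
If A is scale degree 6 and the mode makes that degree carry a minor triad, the tonic is C and the mode is major.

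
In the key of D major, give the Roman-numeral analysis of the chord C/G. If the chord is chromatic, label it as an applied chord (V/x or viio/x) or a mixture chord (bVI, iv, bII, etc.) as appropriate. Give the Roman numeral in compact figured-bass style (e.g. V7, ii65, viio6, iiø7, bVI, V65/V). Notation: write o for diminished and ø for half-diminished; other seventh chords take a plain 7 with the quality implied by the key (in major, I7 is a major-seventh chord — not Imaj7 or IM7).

bVII64

Stacked in thirds the chord is C-E-G: a major triad on C.
C is the lowered seventh degree of D major (diatonic 7 would be C#). This is a major triad on the lowered seventh degree (the subtonic), borrowed from the parallel minor.
With G in the bass the chord is in second inversion, so the figured bass is 64.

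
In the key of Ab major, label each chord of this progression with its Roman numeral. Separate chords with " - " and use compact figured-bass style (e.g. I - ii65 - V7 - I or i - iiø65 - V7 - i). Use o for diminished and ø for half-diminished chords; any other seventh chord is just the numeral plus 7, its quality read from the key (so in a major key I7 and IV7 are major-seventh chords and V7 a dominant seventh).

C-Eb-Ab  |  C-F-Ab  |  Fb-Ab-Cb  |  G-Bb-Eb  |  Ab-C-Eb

I6 - vi64 - bVI - V6 - I

C-Eb-Ab has root Ab, degree 1 in Ab major, so I6.
C-F-Ab: minor triad on F = scale degree 6 → vi64.
Fb-Ab-Cb is non-diatonic — bVI, a mixture chord from Ab minor.
G-Bb-Eb: major triad on Eb = scale degree 5 → V6.
Ab-C-Eb has root Ab, degree 1 in Ab major, so I.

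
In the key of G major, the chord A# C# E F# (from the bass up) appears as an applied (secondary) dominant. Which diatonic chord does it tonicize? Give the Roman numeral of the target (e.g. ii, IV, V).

iii

The chord is a dominant seventh chord on F#.
A dominant resolves down a perfect fifth: F# → B. In G major, B is scale degree 3, i.e. iii.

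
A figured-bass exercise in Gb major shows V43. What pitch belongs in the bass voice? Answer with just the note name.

V in Gb major has root Db; the chord is Db-F-Ab-Cb.
The figure 43 means second inversion — the fifth is in the bass.

Ab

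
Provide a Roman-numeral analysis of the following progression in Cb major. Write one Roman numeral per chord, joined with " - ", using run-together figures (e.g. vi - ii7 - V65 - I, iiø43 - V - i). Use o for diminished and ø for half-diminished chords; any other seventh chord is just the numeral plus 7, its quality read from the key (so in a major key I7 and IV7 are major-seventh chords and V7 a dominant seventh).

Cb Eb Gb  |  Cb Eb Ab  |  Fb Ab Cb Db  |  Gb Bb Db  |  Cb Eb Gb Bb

I - vi6 - ii65 - V - I7

Cb-Eb-Gb: root Cb is the tonic; major triad there is I.
Cb-Eb-Ab: root Ab is the submediant; minor triad there is vi6.
Fb-Ab-Cb-Db: root Db is the supertonic; minor seventh chord there is ii65.
Gb-Bb-Db has root Gb, degree 5 in Cb major, so V.
Cb-Eb-Gb-Bb has root Cb, degree 1 in Cb major, so I7.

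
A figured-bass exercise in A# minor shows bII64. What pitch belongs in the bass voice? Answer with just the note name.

bII in A# minor has root B; the chord is B-D#-F#.
The figure 64 means second inversion — the fifth is in the bass.

F#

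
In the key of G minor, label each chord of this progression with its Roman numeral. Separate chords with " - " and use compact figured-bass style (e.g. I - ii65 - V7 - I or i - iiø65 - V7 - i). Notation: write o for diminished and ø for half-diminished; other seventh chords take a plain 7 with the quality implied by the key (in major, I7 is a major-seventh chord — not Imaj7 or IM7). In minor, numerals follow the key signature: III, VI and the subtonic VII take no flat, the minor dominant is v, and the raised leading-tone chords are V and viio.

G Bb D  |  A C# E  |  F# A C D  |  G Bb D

G-Bb-D has root G, degree 1 in G minor, so i.
A-C#-E: a major triad on A, the applied dominant of V → V/V.
F#-A-C-D: dominant seventh chord on D = scale degree 5 → V65.
G-Bb-D: minor triad on G = scale degree 1 → i.

i - V/V - V65 - i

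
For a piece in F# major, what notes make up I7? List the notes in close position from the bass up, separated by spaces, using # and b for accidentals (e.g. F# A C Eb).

The numeral's case and figure indicate a major seventh chord. In F# major its root, the first degree, is F#.
Stacking thirds from F# gives F#-A#-C#-E#.

F# A# C# E#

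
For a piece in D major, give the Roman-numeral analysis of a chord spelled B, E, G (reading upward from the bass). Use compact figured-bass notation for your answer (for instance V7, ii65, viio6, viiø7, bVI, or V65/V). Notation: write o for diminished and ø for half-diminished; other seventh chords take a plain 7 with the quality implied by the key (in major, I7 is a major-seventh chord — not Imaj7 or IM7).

Stacked in thirds the chord is E-G-B: a minor triad on E.
In D major, E is the supertonic; the diatonic minor triad there is ii.
With B in the bass the chord is in second inversion, so the figured bass is 64.

ii64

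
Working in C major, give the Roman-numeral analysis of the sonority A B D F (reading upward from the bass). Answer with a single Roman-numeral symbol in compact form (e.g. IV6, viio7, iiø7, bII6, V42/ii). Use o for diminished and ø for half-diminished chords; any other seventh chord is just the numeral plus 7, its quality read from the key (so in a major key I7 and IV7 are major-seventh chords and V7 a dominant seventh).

viiø42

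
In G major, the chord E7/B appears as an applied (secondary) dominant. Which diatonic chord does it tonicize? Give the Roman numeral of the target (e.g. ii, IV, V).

ii

The chord is a dominant seventh chord on E.
A dominant resolves down a perfect fifth: E → A. In G major, A is scale degree 2, i.e. ii.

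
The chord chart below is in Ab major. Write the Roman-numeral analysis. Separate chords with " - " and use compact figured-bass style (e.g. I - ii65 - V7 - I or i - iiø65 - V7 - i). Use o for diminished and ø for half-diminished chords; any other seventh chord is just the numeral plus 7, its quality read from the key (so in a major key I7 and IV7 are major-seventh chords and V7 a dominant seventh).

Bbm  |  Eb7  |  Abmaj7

Bbm: minor triad on Bb = scale degree 2 → ii.
Eb7: dominant seventh chord on Eb = scale degree 5 → V7.
Abmaj7 has root Ab, degree 1 in Ab major, so I7.

ii - V7 - I7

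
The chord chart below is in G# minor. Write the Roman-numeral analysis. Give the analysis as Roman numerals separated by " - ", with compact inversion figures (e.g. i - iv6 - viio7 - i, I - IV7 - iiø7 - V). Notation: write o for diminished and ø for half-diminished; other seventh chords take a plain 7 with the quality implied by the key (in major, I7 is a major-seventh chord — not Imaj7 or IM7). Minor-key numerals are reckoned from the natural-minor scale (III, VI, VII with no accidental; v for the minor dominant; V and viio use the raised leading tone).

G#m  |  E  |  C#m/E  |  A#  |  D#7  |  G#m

i - VI - iv6 - V/V - V7 - i

G#m: root G# is the tonic; minor triad there is i.
E has root E, degree 6 in G# minor, so VI.
C#m/E: root C# is the subdominant; minor triad there is iv6.
A#: chromatic; A# is V of V, so V/V.
D#7: dominant seventh chord on D# = scale degree 5 → V7.
G#m has root G#, degree 1 in G# minor, so i.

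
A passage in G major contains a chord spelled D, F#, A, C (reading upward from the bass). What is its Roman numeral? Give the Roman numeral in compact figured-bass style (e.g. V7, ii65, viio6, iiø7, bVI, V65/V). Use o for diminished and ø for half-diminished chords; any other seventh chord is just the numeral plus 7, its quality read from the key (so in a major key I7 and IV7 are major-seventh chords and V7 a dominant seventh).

V7

Stacked in thirds the chord is D-F#-A-C: a dominant seventh chord on D.
D is scale degree 5 in G major, and a dominant seventh chord on that degree is written V7.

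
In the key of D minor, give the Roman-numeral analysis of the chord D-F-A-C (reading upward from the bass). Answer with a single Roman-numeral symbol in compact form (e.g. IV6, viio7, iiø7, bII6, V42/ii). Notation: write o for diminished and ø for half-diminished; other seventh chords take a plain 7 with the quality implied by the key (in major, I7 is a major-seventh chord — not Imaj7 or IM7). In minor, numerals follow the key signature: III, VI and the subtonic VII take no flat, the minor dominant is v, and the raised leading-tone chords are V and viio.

i7

Stacked in thirds the chord is D-F-A-C: a minor seventh chord on D.
In D minor, D is the tonic; the diatonic minor seventh chord there is i7.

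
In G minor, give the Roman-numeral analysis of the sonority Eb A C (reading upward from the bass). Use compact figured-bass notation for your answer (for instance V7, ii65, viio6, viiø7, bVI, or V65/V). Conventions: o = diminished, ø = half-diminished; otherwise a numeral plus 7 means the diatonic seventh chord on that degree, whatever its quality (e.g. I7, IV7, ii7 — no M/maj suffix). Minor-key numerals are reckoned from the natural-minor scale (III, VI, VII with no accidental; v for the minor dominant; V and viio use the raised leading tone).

iio64

The pitches A-C-Eb form a diminished triad rooted on A.
A is scale degree 2 in G minor, and a diminished triad on that degree is written iio.
With Eb in the bass the chord is in second inversion, so the figured bass is 64.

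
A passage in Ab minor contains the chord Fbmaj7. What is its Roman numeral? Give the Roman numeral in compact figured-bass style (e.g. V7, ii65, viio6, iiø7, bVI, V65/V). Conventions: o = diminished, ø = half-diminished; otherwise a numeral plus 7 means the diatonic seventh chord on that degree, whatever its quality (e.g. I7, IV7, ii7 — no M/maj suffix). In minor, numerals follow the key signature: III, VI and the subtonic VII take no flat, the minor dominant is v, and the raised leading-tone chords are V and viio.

VI7

The pitches Fb-Ab-Cb-Eb form a major seventh chord rooted on Fb.
In Ab minor, Fb is the submediant; the diatonic major seventh chord there is VI7.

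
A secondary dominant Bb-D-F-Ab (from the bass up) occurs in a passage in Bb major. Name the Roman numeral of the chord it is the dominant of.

IV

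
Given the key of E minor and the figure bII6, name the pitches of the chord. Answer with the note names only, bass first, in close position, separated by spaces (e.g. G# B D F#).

Scale degree 2 in E minor is F#; lowering it a half step gives F. bII6 is the Neapolitan sixth — a major triad on the lowered second degree, here in its customary first inversion.
So the chord is F-A-C, a major triad.
The figured bass 6 indicates first inversion, placing the third (A) in the bass: A-C-F.

A C F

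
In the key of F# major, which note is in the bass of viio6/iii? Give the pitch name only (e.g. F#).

B#

The applied chord viio6/iii is rooted on G##: G##-B#-D#.
The figure 6 means first inversion — the third is in the bass.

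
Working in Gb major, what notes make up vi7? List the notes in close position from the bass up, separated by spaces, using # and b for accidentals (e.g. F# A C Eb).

Eb Gb Bb Db

In Gb major, scale degree 6 is Eb, and the diatonic chord built there is a minor seventh chord.
Stacking thirds from Eb gives Eb-Gb-Bb-Db.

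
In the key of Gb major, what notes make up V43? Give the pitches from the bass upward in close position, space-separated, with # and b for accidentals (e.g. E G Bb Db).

In Gb major, scale degree 5 is Db, and the diatonic chord built there is a dominant seventh chord.
Stacking thirds from Db gives Db-F-Ab-Cb.
With the 43 figure the chord is in second inversion; from the bass Ab upward in close position it reads Ab-Cb-Db-F.

Ab Cb Db F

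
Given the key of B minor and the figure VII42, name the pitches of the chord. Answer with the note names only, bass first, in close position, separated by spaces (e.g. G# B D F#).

G A C# E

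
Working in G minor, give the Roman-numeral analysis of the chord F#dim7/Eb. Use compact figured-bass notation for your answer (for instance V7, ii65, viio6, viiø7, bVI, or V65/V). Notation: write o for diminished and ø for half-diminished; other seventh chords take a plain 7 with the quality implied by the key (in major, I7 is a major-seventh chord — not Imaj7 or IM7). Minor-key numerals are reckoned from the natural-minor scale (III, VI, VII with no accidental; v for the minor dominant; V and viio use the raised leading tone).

viio42

The pitches F#-A-C-Eb form a fully diminished seventh chord rooted on F#.
In G minor, F# is the leading tone; the diatonic fully diminished seventh chord there is viio7.
With Eb in the bass the chord is in third inversion, so the figured bass is 42.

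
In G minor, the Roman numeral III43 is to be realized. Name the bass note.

F

III in G minor has root Bb; the chord is Bb-D-F-A.
The figure 43 means second inversion — the fifth is in the bass.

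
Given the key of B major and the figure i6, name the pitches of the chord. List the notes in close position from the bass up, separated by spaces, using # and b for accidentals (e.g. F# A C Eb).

Scale degree 1 in B major is B; here the chord built on it is altered to a minor triad. i6 is the minor tonic, borrowed from the parallel minor.
So the chord is B-D-F#, a minor triad.
The figured bass 6 indicates first inversion, placing the third (D) in the bass: D-F#-B.

D F# B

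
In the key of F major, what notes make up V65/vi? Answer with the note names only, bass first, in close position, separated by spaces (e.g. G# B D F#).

C# E G A

V65/vi is a secondary dominant — the dominant seventh of vi. vi in F major is D, so the applied chord's root is A, a perfect fifth above.
Building a dominant seventh chord on A gives A-C#-E-G.
The figured bass 65 indicates first inversion, placing the third (C#) in the bass: C#-E-G-A.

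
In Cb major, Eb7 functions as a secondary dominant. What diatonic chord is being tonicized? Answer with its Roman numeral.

The chord is a dominant seventh chord on Eb.
A dominant resolves down a perfect fifth: Eb → Ab. In Cb major, Ab is scale degree 6, i.e. vi.

vi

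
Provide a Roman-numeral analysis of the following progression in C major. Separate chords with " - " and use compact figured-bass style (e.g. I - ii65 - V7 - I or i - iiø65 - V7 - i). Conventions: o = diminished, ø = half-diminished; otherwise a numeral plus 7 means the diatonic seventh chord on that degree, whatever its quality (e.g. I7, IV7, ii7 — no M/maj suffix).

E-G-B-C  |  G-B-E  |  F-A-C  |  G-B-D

E-G-B-C: root C is the tonic; major seventh chord there is I65.
G-B-E: minor triad on E = scale degree 3 → iii6.
F-A-C has root F, degree 4 in C major, so IV.
G-B-D has root G, degree 5 in C major, so V.

I65 - iii6 - IV - V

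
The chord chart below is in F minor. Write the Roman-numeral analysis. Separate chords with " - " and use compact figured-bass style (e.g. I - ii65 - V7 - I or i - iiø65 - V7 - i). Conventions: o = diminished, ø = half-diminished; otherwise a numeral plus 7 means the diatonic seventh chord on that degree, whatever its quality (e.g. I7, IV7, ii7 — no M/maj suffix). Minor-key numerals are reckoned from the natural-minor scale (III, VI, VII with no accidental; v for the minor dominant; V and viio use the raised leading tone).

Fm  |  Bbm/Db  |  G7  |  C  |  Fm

i - iv6 - V7/V - V - i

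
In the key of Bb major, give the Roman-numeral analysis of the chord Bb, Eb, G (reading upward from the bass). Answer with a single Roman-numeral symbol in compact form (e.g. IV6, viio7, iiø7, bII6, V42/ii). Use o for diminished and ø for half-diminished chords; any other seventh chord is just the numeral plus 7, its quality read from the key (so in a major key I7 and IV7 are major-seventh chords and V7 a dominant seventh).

IV64

Stacked in thirds the chord is Eb-G-Bb: a major triad on Eb.
Eb is scale degree 4 in Bb major, and a major triad on that degree is written IV.
With Bb in the bass the chord is in second inversion, so the figured bass is 64.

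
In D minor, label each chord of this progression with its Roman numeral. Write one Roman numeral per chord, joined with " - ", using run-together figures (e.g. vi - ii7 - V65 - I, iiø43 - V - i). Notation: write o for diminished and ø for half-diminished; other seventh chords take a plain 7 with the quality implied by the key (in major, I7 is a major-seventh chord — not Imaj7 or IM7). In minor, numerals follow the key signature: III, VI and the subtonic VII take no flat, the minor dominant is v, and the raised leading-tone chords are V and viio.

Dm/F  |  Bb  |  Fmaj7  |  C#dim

i6 - VI - III7 - viio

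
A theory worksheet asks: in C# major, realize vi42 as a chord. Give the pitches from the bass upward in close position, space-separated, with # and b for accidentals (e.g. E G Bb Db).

The numeral's case and figure indicate a minor seventh chord. In C# major its root, the submediant, is A#.
That chord is spelled A#-C#-E#-G#.
The figured bass 42 indicates third inversion, placing the seventh (G#) in the bass: G#-A#-C#-E#.

G# A# C# E#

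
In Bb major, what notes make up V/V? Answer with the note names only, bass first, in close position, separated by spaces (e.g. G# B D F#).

C E G

The slash means an applied dominant: we want the dominant of V. In Bb major, V is F major, and its dominant is built on C.
Building a major triad on C gives C-E-G.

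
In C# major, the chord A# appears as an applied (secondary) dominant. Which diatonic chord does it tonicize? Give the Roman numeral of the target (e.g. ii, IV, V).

ii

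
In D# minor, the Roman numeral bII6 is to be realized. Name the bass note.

G#

bII in D# minor has root E; the chord is E-G#-B.
The figure 6 means first inversion — the third is in the bass.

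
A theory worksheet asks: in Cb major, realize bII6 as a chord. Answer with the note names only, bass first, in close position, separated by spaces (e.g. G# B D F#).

Fb Abb Dbb

bII6 is the Neapolitan sixth — a major triad on the lowered second degree, here in its customary first inversion. In Cb major that root is Dbb.
So the chord is Dbb-Fb-Abb.
With the 6 figure the chord is in first inversion; from the bass Fb upward in close position it reads Fb-Abb-Dbb.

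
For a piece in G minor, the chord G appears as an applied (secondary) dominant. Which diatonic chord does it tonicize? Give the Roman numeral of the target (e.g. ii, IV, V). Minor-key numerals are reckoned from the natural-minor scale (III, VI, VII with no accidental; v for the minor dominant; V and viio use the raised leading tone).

iv

The chord is a major triad on G.
A dominant resolves down a perfect fifth: G → C. In G minor, C is scale degree 4, i.e. iv.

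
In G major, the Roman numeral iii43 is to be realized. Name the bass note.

F#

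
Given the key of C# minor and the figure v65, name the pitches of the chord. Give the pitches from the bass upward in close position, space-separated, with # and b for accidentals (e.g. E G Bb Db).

In C# minor, the fifth degree is G#, and the diatonic chord built there is a minor seventh chord.
That chord is spelled G#-B-D#-F#.
The figured bass 65 indicates first inversion, placing the third (B) in the bass: B-D#-F#-G#.

B D# F# G#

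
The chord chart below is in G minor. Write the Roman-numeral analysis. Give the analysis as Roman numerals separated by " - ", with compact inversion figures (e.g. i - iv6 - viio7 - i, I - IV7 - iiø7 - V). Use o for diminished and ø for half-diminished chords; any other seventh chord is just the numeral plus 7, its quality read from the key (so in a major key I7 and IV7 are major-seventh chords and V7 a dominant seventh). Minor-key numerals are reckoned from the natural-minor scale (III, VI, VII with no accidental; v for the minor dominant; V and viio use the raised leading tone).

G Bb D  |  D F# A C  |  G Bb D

i - V7 - i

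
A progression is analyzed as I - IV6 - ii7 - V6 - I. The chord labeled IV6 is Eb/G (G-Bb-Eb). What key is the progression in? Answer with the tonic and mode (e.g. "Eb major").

Bb major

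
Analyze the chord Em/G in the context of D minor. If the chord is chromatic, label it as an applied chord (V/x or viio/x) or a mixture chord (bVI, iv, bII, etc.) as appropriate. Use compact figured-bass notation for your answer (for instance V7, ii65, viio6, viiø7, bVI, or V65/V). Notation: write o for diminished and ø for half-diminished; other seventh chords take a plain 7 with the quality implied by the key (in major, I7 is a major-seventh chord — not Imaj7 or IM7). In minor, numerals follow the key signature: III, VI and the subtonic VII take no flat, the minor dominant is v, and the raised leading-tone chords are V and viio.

Stacked in thirds the chord is E-G-B: a minor triad on E.
E is the second degree of D minor. This is the minor supertonic, borrowed from the parallel major (the Dorian ii).
With G in the bass the chord is in first inversion, so the figured bass is 6.

ii6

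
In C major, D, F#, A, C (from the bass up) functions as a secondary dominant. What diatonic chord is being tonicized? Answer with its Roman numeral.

The chord is a dominant seventh chord on D.
A dominant resolves down a perfect fifth: D → G. In C major, G is scale degree 5, i.e. V.

V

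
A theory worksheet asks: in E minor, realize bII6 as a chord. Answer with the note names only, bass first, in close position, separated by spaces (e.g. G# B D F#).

A C F

bII6 is the Neapolitan sixth — a major triad on the lowered second degree, here in its customary first inversion. In E minor that root is F.
So the chord is F-A-C.
With the 6 figure the chord is in first inversion; from the bass A upward in close position it reads A-C-F.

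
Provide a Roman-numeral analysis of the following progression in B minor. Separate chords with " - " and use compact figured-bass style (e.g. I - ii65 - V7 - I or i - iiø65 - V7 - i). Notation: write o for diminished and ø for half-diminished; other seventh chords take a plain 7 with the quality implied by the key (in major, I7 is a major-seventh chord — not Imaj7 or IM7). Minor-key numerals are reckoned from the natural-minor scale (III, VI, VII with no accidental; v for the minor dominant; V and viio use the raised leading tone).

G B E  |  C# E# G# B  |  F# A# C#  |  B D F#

G-B-E: minor triad on E = scale degree 4 → iv6.
C#-E#-G#-B: chromatic; C# is V of V, so V7/V.
F#-A#-C#: root F# is the dominant; major triad there is V.
B-D-F# has root B, degree 1 in B minor, so i.

iv6 - V7/V - V - i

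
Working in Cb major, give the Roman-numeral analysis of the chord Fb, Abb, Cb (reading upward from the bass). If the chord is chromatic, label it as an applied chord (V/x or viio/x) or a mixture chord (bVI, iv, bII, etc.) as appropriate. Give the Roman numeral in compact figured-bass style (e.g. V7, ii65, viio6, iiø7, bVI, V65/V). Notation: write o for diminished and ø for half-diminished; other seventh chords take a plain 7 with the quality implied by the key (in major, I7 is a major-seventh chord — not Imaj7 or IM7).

iv

Stacked in thirds the chord is Fb-Abb-Cb: a minor triad on Fb.
Fb is the fourth degree of Cb major. This is the minor subdominant, borrowed from the parallel minor.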